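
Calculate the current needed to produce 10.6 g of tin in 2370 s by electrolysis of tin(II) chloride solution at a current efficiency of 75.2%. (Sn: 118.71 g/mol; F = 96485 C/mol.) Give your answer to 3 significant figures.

9.67 A

n(Sn) = 10.6 / 118.71 = 0.08929 mol
Sn²⁺ + 2e⁻ → Sn, so n(e⁻) = 2 × 0.08929 = 0.1786 mol
Q = 0.1786 × 96485 / 0.752 = 22920 C
I = Q / t = 22920 / 2370 s = 9.67 A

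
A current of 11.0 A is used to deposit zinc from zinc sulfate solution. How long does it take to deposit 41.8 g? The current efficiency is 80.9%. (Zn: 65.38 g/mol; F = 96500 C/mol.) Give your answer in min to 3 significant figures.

231 min

n(Zn) = 41.8 / 65.38 = 0.6393 mol
Zn²⁺ + 2e⁻ → Zn, so n(e⁻) = 2 × 0.6393 = 1.279 mol
Q = 1.279 × 96500 / 0.809 = 1.526×10^5 C
t = Q / I = 1.526×10^5 / 11.0 = 13870 s = 231 min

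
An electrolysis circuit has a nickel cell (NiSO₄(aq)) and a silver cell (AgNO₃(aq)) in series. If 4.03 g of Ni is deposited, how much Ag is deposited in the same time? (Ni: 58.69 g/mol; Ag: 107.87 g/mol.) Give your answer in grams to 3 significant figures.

14.8 g

n(Ni) = 4.03 / 58.69 = 0.06867 mol
Ni²⁺ + 2e⁻ → Ni, so n(e⁻) = 2 × 0.06867 = 0.1373 mol
In series, the same 0.1373 mol of electrons flows through the second cell.
Ag⁺ + e⁻ → Ag, so n(Ag) = 0.1373 mol
m(Ag) = 0.1373 × 107.87 = 14.8 g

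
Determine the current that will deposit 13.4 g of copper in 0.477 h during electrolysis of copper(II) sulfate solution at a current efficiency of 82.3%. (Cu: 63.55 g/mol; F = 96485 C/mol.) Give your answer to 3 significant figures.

28.8 A

n(Cu) = 13.4 / 63.55 = 0.2109 mol
Cu²⁺ + 2e⁻ → Cu, so n(e⁻) = 2 × 0.2109 = 0.4218 mol
Q = 0.4218 × 96485 / 0.823 = 49450 C
I = Q / t = 49450 / 1717.2 s = 28.8 A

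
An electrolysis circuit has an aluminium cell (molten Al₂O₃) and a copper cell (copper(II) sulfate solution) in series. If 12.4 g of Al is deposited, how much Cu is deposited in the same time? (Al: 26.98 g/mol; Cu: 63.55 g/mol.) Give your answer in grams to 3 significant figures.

n(Al) = 12.4 / 26.98 = 0.4596 mol
Al³⁺ + 3e⁻ → Al, so n(e⁻) = 3 × 0.4596 = 1.379 mol
The cells are in series, so the same charge (and hence the same n(e⁻) = 1.379 mol) passes through both.
Cu²⁺ + 2e⁻ → Cu, so n(Cu) = 1.379 / 2 = 0.6895 mol
m(Cu) = 0.6895 × 63.55 = 43.8 g

43.8 g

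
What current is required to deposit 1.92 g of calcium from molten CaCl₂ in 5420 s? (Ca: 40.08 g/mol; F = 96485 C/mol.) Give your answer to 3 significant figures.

n(Ca) = 1.92 / 40.08 = 0.04790 mol
Ca²⁺ + 2e⁻ → Ca, so n(e⁻) = 2 × 0.04790 = 0.09580 mol
Q = 0.09580 × 96485 = 9243 C
I = Q / t = 9243 / 5420 s = 1.71 A

1.71 A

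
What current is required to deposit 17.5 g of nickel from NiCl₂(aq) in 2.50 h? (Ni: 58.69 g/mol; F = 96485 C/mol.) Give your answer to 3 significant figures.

6.39 A

n(Ni) = 17.5 / 58.69 = 0.2982 mol
Ni²⁺ + 2e⁻ → Ni, so n(e⁻) = 2 × 0.2982 = 0.5964 mol
Q = 0.5964 × 96485 = 57540 C
I = Q / t = 57540 / 9000 s = 6.39 A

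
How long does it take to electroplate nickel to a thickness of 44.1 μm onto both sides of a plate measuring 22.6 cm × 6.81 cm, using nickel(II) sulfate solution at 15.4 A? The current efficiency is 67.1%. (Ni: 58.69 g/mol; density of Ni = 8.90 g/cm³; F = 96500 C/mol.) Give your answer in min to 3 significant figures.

Plated area = 2 × 22.6 × 6.81 = 307.8 cm²
Volume = 307.8 × 44.1×10⁻⁴ cm = 1.357 cm³
m(Ni) = 1.357 × 8.90 = 12.08 g
n(Ni) = 12.08 / 58.69 = 0.2058 mol; n(e⁻) = 2 × 0.2058 = 0.4116 mol
Q = 0.4116 × 96500 / 0.671 = 59190 C
t = 59190 / 15.4 = 3844 s = 64.1 min

64.1 min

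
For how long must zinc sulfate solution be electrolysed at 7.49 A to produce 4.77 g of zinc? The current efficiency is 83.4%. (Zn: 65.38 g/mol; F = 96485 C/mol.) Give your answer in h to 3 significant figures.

0.626 h

n(Zn) = 4.77 / 65.38 = 0.07296 mol
Zn²⁺ + 2e⁻ → Zn, so n(e⁻) = 2 × 0.07296 = 0.1459 mol
Q = 0.1459 × 96485 / 0.834 = 16880 C
t = Q / I = 16880 / 7.49 = 2254 s = 0.626 h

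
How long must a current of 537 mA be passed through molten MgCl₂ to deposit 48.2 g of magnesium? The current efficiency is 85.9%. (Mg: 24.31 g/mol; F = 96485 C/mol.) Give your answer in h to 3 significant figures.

230 h

n(Mg) = 48.2 / 24.31 = 1.983 mol
Mg²⁺ + 2e⁻ → Mg, so n(e⁻) = 2 × 1.983 = 3.966 mol
Q = 3.966 × 96485 / 0.859 = 4.455×10^5 C
t = Q / I = 4.455×10^5 / 0.537 = 8.296×10^5 s = 230 h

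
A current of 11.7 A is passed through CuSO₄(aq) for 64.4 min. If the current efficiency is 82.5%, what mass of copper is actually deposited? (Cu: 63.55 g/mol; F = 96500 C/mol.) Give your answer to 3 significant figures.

Q = 11.7 × 3864 = 45210 C
n(e⁻) = 45210 / 96500 = 0.4685 mol
Cu²⁺ + 2e⁻ → Cu, so theoretical m(Cu) = 0.2343 × 63.55 = 14.89 g
Actual mass = 82.5% × 14.89 = 12.3 g

12.3 g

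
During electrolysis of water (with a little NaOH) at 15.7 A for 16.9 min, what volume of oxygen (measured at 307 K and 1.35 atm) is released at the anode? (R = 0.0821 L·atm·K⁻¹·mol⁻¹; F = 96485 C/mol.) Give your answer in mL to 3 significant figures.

770 mL

Q = It = 15.7 × 1014 = 15920 C
Moles of electrons = 15920 / 96485 = 0.1650 mol
2H₂O → O₂ + 4H⁺ + 4e⁻, so n(O₂) = 0.1650 / 4 = 0.04125 mol
V = nRT/P = 0.04125 × 0.0821 × 307 / 1.35 = 0.7701 L
= 770 mL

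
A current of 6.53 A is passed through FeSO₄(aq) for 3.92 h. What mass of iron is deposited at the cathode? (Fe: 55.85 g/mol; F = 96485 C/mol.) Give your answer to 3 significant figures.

Charge passed = 6.53 × 14112 = 92150 C
n(e⁻) = 92150 / 96485 = 0.9551 mol
Fe²⁺ + 2e⁻ → Fe, so n(Fe) = 0.9551 / 2 = 0.4776 mol
m = 0.4776 × 55.85 = 26.7 g

26.7 g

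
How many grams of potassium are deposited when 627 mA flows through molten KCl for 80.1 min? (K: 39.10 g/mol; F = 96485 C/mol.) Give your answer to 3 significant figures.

1.22 g

Q = It = 0.627 × 4806 = 3013 C
Moles of electrons = 3013 / 96485 = 0.03123 mol
K⁺ + e⁻ → K, so n(K) = 0.03123 mol
m = 0.03123 × 39.10 = 1.22 g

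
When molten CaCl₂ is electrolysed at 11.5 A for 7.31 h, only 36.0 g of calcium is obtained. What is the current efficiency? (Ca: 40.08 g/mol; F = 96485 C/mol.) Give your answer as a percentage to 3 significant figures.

57.3%

Q = 11.5 × 26316 = 3.026×10^5 C
n(e⁻) = 3.026×10^5 / 96485 = 3.136 mol
Ca²⁺ + 2e⁻ → Ca, so theoretical n(Ca) = 1.568 mol → 62.85 g
Efficiency = 36.0 / 62.85 = 0.5728 = 57.3%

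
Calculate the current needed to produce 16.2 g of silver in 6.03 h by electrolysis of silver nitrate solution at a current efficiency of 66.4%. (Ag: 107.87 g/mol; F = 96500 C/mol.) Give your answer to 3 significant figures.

1.01 A

n(Ag) = 16.2 / 107.87 = 0.1502 mol
Ag⁺ + e⁻ → Ag, so n(e⁻) = 0.1502 mol
Q = 0.1502 × 96500 / 0.664 = 21830 C
I = Q / t = 21830 / 21708 s = 1.01 A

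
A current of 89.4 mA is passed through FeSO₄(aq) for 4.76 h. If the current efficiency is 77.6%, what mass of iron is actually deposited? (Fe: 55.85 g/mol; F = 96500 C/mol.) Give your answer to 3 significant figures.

Q = 0.0894 × 17136 = 1532 C
n(e⁻) = 1532 / 96500 = 0.01588 mol
Fe²⁺ + 2e⁻ → Fe, so theoretical m(Fe) = 0.007940 × 55.85 = 0.4434 g
Actual mass = 77.6% × 0.4434 = 0.344 g

0.344 g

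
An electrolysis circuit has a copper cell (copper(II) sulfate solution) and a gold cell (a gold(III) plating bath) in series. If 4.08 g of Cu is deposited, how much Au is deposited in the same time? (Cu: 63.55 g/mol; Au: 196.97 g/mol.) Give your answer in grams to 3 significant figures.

n(Cu) = 4.08 / 63.55 = 0.06420 mol
Cu²⁺ + 2e⁻ → Cu, so n(e⁻) = 2 × 0.06420 = 0.1284 mol
In series, the same 0.1284 mol of electrons flows through the second cell.
Au³⁺ + 3e⁻ → Au, so n(Au) = 0.1284 / 3 = 0.04280 mol
m(Au) = 0.04280 × 196.97 = 8.43 g

8.43 g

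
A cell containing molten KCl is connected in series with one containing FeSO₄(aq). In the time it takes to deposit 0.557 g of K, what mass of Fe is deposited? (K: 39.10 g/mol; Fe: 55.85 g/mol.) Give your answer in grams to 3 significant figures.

n(K) = 0.557 / 39.10 = 0.01425 mol
K⁺ + e⁻ → K, so n(e⁻) = 0.01425 mol
In series, the same 0.01425 mol of electrons flows through the second cell.
Fe²⁺ + 2e⁻ → Fe, so n(Fe) = 0.01425 / 2 = 0.007125 mol
m(Fe) = 0.007125 × 55.85 = 0.398 g

0.398 g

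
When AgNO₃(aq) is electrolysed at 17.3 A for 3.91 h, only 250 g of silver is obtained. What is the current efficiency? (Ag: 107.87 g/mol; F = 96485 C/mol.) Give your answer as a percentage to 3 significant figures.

Q = 17.3 × 14076 = 2.435×10^5 C
n(e⁻) = 2.435×10^5 / 96485 = 2.524 mol
Ag⁺ + e⁻ → Ag, so theoretical n(Ag) = 2.524 mol → 272.3 g
Efficiency = 250 / 272.3 = 0.9181 = 91.8%

91.8%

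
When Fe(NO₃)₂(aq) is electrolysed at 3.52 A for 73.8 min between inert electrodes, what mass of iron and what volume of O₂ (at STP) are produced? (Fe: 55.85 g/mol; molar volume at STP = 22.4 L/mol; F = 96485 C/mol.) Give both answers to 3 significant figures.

4.51 g Fe; 0.905 L O₂

Q = 3.52 × 4428 = 15590 C; n(e⁻) = 15590 / 96485 = 0.1616 mol
Cathode: Fe²⁺ + 2e⁻ → Fe → n(Fe) = 0.1616/2 = 0.08080 mol → 4.51 g
Anode: 2H₂O → O₂ + 4H⁺ + 4e⁻ → n(O₂) = 0.1616/4 = 0.04040 mol → 0.905 L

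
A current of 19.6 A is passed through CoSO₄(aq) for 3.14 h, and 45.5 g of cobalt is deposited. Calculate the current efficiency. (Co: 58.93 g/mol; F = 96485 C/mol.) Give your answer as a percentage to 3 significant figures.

67.2%

Q = 19.6 × 11304 = 2.216×10^5 C
n(e⁻) = 2.216×10^5 / 96485 = 2.297 mol
Co²⁺ + 2e⁻ → Co, so theoretical n(Co) = 1.149 mol → 67.71 g
Efficiency = 45.5 / 67.71 = 0.6720 = 67.2%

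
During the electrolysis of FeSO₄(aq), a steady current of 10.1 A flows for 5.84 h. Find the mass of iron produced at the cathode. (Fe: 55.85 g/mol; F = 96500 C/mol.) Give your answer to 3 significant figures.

61.4 g

Q = 10.1 A × 21024 s = 2.123×10^5 C
n(e⁻) = Q/F = 2.123×10^5/96500 = 2.200 mol
Fe²⁺ + 2e⁻ → Fe, so n(Fe) = 2.200 / 2 = 1.100 mol
m = 1.100 × 55.85 = 61.4 g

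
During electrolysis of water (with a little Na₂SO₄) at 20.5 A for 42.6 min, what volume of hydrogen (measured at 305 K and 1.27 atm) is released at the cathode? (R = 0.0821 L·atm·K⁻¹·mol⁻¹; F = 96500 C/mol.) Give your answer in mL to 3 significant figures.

5350 mL

Q = 20.5 A × 2556 s = 52400 C
Moles of electrons = 52400 / 96500 = 0.5430 mol
2H⁺ + 2e⁻ → H₂, so n(H₂) = 0.5430 / 2 = 0.2715 mol
V = nRT/P = 0.2715 × 0.0821 × 305 / 1.27 = 5.353 L
= 5350 mL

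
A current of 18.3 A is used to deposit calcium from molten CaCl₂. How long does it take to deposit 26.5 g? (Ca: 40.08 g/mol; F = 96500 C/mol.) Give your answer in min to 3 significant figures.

n(Ca) = 26.5 / 40.08 = 0.6612 mol
Ca²⁺ + 2e⁻ → Ca, so n(e⁻) = 2 × 0.6612 = 1.322 mol
Q = 1.322 × 96500 = 1.276×10^5 C
t = Q / I = 1.276×10^5 / 18.3 = 6973 s = 116 min

116 min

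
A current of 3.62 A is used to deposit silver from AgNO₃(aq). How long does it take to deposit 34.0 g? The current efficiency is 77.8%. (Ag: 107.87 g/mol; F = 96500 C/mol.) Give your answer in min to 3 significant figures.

180 min

n(Ag) = 34.0 / 107.87 = 0.3152 mol
Ag⁺ + e⁻ → Ag, so n(e⁻) = 0.3152 mol
Q = 0.3152 × 96500 / 0.778 = 39100 C
t = Q / I = 39100 / 3.62 = 10800 s = 180 min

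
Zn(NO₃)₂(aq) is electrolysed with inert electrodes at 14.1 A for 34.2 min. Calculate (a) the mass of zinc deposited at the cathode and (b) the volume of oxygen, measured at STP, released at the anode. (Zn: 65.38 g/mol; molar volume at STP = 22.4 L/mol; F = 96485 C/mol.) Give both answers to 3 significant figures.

Q = 14.1 × 2052 = 28930 C; n(e⁻) = 28930 / 96485 = 0.2998 mol
Cathode: Zn²⁺ + 2e⁻ → Zn → n(Zn) = 0.2998/2 = 0.1499 mol → 9.80 g
Anode: 2H₂O → O₂ + 4H⁺ + 4e⁻ → n(O₂) = 0.2998/4 = 0.07495 mol → 1.68 L

9.80 g Zn; 1.68 L O₂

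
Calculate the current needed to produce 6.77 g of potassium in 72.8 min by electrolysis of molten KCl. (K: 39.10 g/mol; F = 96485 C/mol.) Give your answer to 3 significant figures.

3.82 A

n(K) = 6.77 / 39.10 = 0.1731 mol
K⁺ + e⁻ → K, so n(e⁻) = 0.1731 mol
Q = 0.1731 × 96485 = 16700 C
I = Q / t = 16700 / 4368 s = 3.82 A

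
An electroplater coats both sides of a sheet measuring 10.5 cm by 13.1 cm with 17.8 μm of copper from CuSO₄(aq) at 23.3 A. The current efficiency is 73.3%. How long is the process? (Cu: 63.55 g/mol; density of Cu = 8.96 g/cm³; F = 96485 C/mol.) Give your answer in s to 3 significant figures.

780 s

Plated area = 2 × 10.5 × 13.1 = 275.1 cm²
Volume = 275.1 × 17.8×10⁻⁴ cm = 0.4897 cm³
m(Cu) = 0.4897 × 8.96 = 4.388 g
n(Cu) = 4.388 / 63.55 = 0.06905 mol; n(e⁻) = 2 × 0.06905 = 0.1381 mol
Q = 0.1381 × 96485 / 0.733 = 18180 C
t = 18180 / 23.3 = 780.3 s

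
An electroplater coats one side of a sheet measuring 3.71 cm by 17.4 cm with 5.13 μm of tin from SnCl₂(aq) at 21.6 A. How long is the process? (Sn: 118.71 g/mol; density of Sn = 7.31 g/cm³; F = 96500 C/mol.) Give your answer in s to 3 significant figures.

Plated area = 3.71 × 17.4 = 64.55 cm²
Volume = 64.55 × 5.13×10⁻⁴ cm = 0.03311 cm³
m(Sn) = 0.03311 × 7.31 = 0.2420 g
n(Sn) = 0.2420 / 118.71 = 0.002039 mol; n(e⁻) = 2 × 0.002039 = 0.004078 mol
Q = 0.004078 × 96500 = 393.5 C
t = 393.5 / 21.6 = 18.22 s

18.2 s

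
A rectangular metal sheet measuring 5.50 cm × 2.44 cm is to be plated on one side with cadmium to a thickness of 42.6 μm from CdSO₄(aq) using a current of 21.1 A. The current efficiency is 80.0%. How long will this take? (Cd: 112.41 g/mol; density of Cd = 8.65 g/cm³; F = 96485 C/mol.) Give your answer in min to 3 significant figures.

0.838 min

Plated area = 5.50 × 2.44 = 13.42 cm²
Volume = 13.42 × 42.6×10⁻⁴ cm = 0.05717 cm³
m(Cd) = 0.05717 × 8.65 = 0.4945 g
n(Cd) = 0.4945 / 112.41 = 0.004399 mol; n(e⁻) = 2 × 0.004399 = 0.008798 mol
Q = 0.008798 × 96485 / 0.800 = 1061 C
t = 1061 / 21.1 = 50.28 s = 0.838 min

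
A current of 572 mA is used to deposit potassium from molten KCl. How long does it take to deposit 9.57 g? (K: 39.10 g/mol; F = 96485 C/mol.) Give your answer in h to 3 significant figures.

11.5 h

n(K) = 9.57 / 39.10 = 0.2448 mol
K⁺ + e⁻ → K, so n(e⁻) = 0.2448 mol
Q = 0.2448 × 96485 = 23620 C
t = Q / I = 23620 / 0.572 = 41290 s = 11.5 h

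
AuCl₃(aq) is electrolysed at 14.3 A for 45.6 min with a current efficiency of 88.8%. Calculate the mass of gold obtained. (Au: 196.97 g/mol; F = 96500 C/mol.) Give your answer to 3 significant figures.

Q = 14.3 × 2736 = 39120 C
n(e⁻) = 39120 / 96500 = 0.4054 mol
Au³⁺ + 3e⁻ → Au, so theoretical m(Au) = 0.1351 × 196.97 = 26.61 g
Actual mass = 88.8% × 26.61 = 23.6 g

23.6 g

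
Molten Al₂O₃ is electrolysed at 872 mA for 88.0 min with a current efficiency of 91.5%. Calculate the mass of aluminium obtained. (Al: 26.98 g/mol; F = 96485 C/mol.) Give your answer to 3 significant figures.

0.393 g

Q = 0.872 × 5280 = 4604 C
n(e⁻) = 4604 / 96485 = 0.04772 mol
Al³⁺ + 3e⁻ → Al, so theoretical m(Al) = 0.01591 × 26.98 = 0.4293 g
Actual mass = 91.5% × 0.4293 = 0.393 g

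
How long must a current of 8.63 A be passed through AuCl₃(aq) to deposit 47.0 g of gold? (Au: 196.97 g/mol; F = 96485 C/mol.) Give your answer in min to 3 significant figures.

n(Au) = 47.0 / 196.97 = 0.2386 mol
Au³⁺ + 3e⁻ → Au, so n(e⁻) = 3 × 0.2386 = 0.7158 mol
Q = 0.7158 × 96485 = 69060 C
t = Q / I = 69060 / 8.63 = 8002 s = 133 min

133 min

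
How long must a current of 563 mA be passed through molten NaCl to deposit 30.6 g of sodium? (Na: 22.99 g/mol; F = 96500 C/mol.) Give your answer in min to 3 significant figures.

3800 min

n(Na) = 30.6 / 22.99 = 1.331 mol
Na⁺ + e⁻ → Na, so n(e⁻) = 1.331 mol
Q = 1.331 × 96500 = 1.284×10^5 C
t = Q / I = 1.284×10^5 / 0.563 = 2.281×10^5 s = 3800 min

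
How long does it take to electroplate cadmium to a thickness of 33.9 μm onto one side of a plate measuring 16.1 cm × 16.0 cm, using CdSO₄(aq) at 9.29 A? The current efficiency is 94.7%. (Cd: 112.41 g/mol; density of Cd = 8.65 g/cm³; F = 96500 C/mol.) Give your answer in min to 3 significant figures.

Plated area = 16.1 × 16.0 = 257.6 cm²
Volume = 257.6 × 33.9×10⁻⁴ cm = 0.8733 cm³
m(Cd) = 0.8733 × 8.65 = 7.554 g
n(Cd) = 7.554 / 112.41 = 0.06720 mol; n(e⁻) = 2 × 0.06720 = 0.1344 mol
Q = 0.1344 × 96500 / 0.947 = 13700 C
t = 13700 / 9.29 = 1475 s = 24.6 min

24.6 min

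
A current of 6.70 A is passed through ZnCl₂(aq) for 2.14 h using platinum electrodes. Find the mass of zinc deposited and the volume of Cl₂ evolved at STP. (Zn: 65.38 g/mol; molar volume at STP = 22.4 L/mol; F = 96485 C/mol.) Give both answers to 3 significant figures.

Q = 6.70 × 7704 = 51620 C; n(e⁻) = 51620 / 96485 = 0.5350 mol
Cathode: Zn²⁺ + 2e⁻ → Zn → n(Zn) = 0.5350/2 = 0.2675 mol → 17.5 g
Anode: 2Cl⁻ → Cl₂ + 2e⁻ → n(Cl₂) = 0.5350/2 = 0.2675 mol → 5.99 L

17.5 g Zn; 5.99 L Cl₂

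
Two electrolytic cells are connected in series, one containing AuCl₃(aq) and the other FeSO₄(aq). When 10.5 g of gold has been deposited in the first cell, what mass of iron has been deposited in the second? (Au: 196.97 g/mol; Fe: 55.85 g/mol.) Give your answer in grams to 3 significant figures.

4.47 g

n(Au) = 10.5 / 196.97 = 0.05331 mol
Au³⁺ + 3e⁻ → Au, so n(e⁻) = 3 × 0.05331 = 0.1599 mol
In series, the same 0.1599 mol of electrons flows through the second cell.
Fe²⁺ + 2e⁻ → Fe, so n(Fe) = 0.1599 / 2 = 0.07995 mol
m(Fe) = 0.07995 × 55.85 = 4.47 g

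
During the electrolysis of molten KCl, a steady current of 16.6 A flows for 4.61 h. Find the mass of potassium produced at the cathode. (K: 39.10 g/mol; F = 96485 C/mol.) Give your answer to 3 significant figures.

112 g

Charge passed = 16.6 × 16596 = 2.755×10^5 C
n(e⁻) = Q/F = 2.755×10^5/96485 = 2.855 mol
K⁺ + e⁻ → K, so n(K) = 2.855 mol
m = 2.855 × 39.10 = 112 g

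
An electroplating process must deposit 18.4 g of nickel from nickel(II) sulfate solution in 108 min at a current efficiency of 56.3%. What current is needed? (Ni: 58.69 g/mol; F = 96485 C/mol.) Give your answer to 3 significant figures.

16.6 A

n(Ni) = 18.4 / 58.69 = 0.3135 mol
Ni²⁺ + 2e⁻ → Ni, so n(e⁻) = 2 × 0.3135 = 0.6270 mol
Q = 0.6270 × 96485 / 0.563 = 1.075×10^5 C
I = Q / t = 1.075×10^5 / 6480 s = 16.6 A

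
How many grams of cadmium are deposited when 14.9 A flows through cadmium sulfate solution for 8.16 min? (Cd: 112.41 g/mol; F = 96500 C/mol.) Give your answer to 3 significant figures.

Charge passed = 14.9 × 489.6 = 7295 C
Moles of electrons = 7295 / 96500 = 0.07560 mol
Cd²⁺ + 2e⁻ → Cd, so n(Cd) = 0.07560 / 2 = 0.03780 mol
m = 0.03780 × 112.41 = 4.25 g

4.25 g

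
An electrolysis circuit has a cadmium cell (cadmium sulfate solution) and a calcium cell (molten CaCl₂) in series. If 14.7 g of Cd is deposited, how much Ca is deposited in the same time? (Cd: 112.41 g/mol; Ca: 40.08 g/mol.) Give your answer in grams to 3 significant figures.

n(Cd) = 14.7 / 112.41 = 0.1308 mol
Cd²⁺ + 2e⁻ → Cd, so n(e⁻) = 2 × 0.1308 = 0.2616 mol
In series, the same 0.2616 mol of electrons flows through the second cell.
Ca²⁺ + 2e⁻ → Ca, so n(Ca) = 0.2616 / 2 = 0.1308 mol
m(Ca) = 0.1308 × 40.08 = 5.24 g

5.24 g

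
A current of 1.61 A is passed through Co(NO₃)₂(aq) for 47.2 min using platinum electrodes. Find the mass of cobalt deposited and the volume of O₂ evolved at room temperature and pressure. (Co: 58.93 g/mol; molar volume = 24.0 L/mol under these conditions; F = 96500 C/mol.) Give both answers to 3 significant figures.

1.39 g Co; 0.283 L O₂

Q = 1.61 × 2832 = 4560 C; n(e⁻) = 4560 / 96500 = 0.04725 mol
Cathode: Co²⁺ + 2e⁻ → Co → n(Co) = 0.04725/2 = 0.02363 mol → 1.39 g
Anode: 2H₂O → O₂ + 4H⁺ + 4e⁻ → n(O₂) = 0.04725/4 = 0.01181 mol → 0.283 L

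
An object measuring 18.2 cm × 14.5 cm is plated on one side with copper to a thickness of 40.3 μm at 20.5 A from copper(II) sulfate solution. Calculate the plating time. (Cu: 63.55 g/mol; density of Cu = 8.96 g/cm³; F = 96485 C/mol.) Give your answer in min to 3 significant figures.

Plated area = 18.2 × 14.5 = 263.9 cm²
Volume = 263.9 × 40.3×10⁻⁴ cm = 1.064 cm³
m(Cu) = 1.064 × 8.96 = 9.533 g
n(Cu) = 9.533 / 63.55 = 0.1500 mol; n(e⁻) = 2 × 0.1500 = 0.3000 mol
Q = 0.3000 × 96485 = 28950 C
t = 28950 / 20.5 = 1412 s = 23.5 min

23.5 min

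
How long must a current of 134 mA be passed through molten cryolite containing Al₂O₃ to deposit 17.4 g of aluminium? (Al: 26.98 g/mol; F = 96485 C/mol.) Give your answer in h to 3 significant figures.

n(Al) = 17.4 / 26.98 = 0.6449 mol
Al³⁺ + 3e⁻ → Al, so n(e⁻) = 3 × 0.6449 = 1.935 mol
Q = 1.935 × 96485 = 1.867×10^5 C
t = Q / I = 1.867×10^5 / 0.134 = 1.393×10^6 s = 387 h

387 h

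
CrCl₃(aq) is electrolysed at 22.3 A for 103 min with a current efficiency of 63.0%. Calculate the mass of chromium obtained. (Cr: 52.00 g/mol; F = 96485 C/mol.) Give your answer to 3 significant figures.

15.6 g

Q = 22.3 × 6180 = 1.378×10^5 C
n(e⁻) = 1.378×10^5 / 96485 = 1.428 mol
Cr³⁺ + 3e⁻ → Cr, so theoretical m(Cr) = 0.4760 × 52.00 = 24.75 g
Actual mass = 63.0% × 24.75 = 15.6 g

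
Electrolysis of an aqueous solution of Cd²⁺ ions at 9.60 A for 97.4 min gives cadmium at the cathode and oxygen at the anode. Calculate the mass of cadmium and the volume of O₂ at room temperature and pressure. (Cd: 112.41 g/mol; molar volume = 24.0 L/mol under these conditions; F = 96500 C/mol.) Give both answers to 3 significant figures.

Q = 9.60 × 5844 = 56100 C; n(e⁻) = 56100 / 96500 = 0.5813 mol
Cathode: Cd²⁺ + 2e⁻ → Cd → n(Cd) = 0.5813/2 = 0.2907 mol → 32.7 g
Anode: 2H₂O → O₂ + 4H⁺ + 4e⁻ → n(O₂) = 0.5813/4 = 0.1453 mol → 3.49 L

32.7 g Cd; 3.49 L O₂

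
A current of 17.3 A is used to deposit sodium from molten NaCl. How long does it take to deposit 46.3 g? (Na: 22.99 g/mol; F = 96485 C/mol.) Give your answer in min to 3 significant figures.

187 min

n(Na) = 46.3 / 22.99 = 2.014 mol
Na⁺ + e⁻ → Na, so n(e⁻) = 2.014 mol
Q = 2.014 × 96485 = 1.943×10^5 C
t = Q / I = 1.943×10^5 / 17.3 = 11230 s = 187 min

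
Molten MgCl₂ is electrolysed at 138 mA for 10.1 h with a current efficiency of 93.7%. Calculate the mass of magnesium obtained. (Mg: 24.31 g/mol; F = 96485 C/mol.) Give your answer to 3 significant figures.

0.592 g

Q = 0.138 × 36360 = 5018 C
n(e⁻) = 5018 / 96485 = 0.05201 mol
Mg²⁺ + 2e⁻ → Mg, so theoretical m(Mg) = 0.02601 × 24.31 = 0.6323 g
Actual mass = 93.7% × 0.6323 = 0.592 g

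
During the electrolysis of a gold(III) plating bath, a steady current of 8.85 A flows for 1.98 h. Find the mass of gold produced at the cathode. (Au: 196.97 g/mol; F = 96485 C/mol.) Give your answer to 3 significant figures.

42.9 g

Q = 8.85 A × 7128 s = 63080 C
n(e⁻) = Q/F = 63080/96485 = 0.6538 mol
Au³⁺ + 3e⁻ → Au, so n(Au) = 0.6538 / 3 = 0.2179 mol
m = 0.2179 × 196.97 = 42.9 g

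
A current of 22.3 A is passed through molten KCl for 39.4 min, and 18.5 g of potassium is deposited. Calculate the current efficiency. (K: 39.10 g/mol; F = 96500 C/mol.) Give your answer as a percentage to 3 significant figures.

86.6%

Q = 22.3 × 2364 = 52720 C
n(e⁻) = 52720 / 96500 = 0.5463 mol
K⁺ + e⁻ → K, so theoretical n(K) = 0.5463 mol → 21.36 g
Efficiency = 18.5 / 21.36 = 0.8661 = 86.6%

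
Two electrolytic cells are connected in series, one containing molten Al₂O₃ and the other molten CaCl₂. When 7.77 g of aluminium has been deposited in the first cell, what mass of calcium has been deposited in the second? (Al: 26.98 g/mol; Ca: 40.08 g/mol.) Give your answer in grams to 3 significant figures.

n(Al) = 7.77 / 26.98 = 0.2880 mol
Al³⁺ + 3e⁻ → Al, so n(e⁻) = 3 × 0.2880 = 0.8640 mol
Since the cells are in series, n(e⁻) in the Ca cell is also 0.8640 mol.
Ca²⁺ + 2e⁻ → Ca, so n(Ca) = 0.8640 / 2 = 0.4320 mol
m(Ca) = 0.4320 × 40.08 = 17.3 g

17.3 g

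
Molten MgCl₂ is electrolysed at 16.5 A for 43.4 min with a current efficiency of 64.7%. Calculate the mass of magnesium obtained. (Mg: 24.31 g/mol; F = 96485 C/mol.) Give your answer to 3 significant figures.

3.50 g

Q = 16.5 × 2604 = 42970 C
n(e⁻) = 42970 / 96485 = 0.4454 mol
Mg²⁺ + 2e⁻ → Mg, so theoretical m(Mg) = 0.2227 × 24.31 = 5.414 g
Actual mass = 64.7% × 5.414 = 3.50 g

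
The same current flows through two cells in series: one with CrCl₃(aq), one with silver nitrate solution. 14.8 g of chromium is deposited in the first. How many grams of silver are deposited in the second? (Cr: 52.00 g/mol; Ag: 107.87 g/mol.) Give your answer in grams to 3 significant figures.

92.1 g

n(Cr) = 14.8 / 52.00 = 0.2846 mol
Cr³⁺ + 3e⁻ → Cr, so n(e⁻) = 3 × 0.2846 = 0.8538 mol
In series, the same 0.8538 mol of electrons flows through the second cell.
Ag⁺ + e⁻ → Ag, so n(Ag) = 0.8538 mol
m(Ag) = 0.8538 × 107.87 = 92.1 g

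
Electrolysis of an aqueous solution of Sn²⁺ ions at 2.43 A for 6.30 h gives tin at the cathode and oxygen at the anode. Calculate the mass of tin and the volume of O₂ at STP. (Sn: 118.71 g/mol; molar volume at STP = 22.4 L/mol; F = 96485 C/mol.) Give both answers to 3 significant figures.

Q = 2.43 × 22680 = 55110 C; n(e⁻) = 55110 / 96485 = 0.5712 mol
Cathode: Sn²⁺ + 2e⁻ → Sn → n(Sn) = 0.5712/2 = 0.2856 mol → 33.9 g
Anode: 2H₂O → O₂ + 4H⁺ + 4e⁻ → n(O₂) = 0.5712/4 = 0.1428 mol → 3.20 L

33.9 g Sn; 3.20 L O₂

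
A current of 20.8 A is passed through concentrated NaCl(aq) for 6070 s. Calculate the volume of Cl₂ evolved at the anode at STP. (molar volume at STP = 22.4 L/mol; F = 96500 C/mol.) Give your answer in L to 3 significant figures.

Charge passed = 20.8 × 6070 = 1.263×10^5 C
Moles of electrons = 1.263×10^5 / 96500 = 1.309 mol
2Cl⁻ → Cl₂ + 2e⁻, so n(Cl₂) = 1.309 / 2 = 0.6545 mol
V = 0.6545 × 22.4 = 14.66 L

14.7 L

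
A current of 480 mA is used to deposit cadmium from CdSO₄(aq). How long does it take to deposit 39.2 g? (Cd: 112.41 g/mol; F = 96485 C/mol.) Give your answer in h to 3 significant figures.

n(Cd) = 39.2 / 112.41 = 0.3487 mol
Cd²⁺ + 2e⁻ → Cd, so n(e⁻) = 2 × 0.3487 = 0.6974 mol
Q = 0.6974 × 96485 = 67290 C
t = Q / I = 67290 / 0.480 = 1.402×10^5 s = 38.9 h

38.9 h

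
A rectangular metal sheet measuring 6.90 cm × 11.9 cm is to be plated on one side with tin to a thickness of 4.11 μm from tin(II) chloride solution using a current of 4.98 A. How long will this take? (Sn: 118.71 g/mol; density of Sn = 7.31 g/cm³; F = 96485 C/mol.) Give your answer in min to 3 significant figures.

Plated area = 6.90 × 11.9 = 82.11 cm²
Volume = 82.11 × 4.11×10⁻⁴ cm = 0.03375 cm³
m(Sn) = 0.03375 × 7.31 = 0.2467 g
n(Sn) = 0.2467 / 118.71 = 0.002078 mol; n(e⁻) = 2 × 0.002078 = 0.004156 mol
Q = 0.004156 × 96485 = 401.0 C
t = 401.0 / 4.98 = 80.52 s = 1.34 min

1.34 min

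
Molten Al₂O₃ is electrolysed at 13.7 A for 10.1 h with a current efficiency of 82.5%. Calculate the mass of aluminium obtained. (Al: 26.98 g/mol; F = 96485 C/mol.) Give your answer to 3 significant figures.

Q = 13.7 × 36360 = 4.981×10^5 C
n(e⁻) = 4.981×10^5 / 96485 = 5.162 mol
Al³⁺ + 3e⁻ → Al, so theoretical m(Al) = 1.721 × 26.98 = 46.43 g
Actual mass = 82.5% × 46.43 = 38.3 g

38.3 g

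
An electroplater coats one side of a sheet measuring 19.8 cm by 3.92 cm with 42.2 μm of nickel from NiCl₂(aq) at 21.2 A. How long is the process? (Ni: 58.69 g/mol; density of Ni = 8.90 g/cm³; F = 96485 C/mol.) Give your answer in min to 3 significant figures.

7.54 min

Plated area = 19.8 × 3.92 = 77.62 cm²
Volume = 77.62 × 42.2×10⁻⁴ cm = 0.3276 cm³
m(Ni) = 0.3276 × 8.90 = 2.916 g
n(Ni) = 2.916 / 58.69 = 0.04968 mol; n(e⁻) = 2 × 0.04968 = 0.09936 mol
Q = 0.09936 × 96485 = 9587 C
t = 9587 / 21.2 = 452.2 s = 7.54 min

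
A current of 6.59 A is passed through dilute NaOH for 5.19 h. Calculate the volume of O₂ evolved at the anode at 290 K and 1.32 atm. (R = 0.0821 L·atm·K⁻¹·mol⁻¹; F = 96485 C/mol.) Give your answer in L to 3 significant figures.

Q = 6.59 A × 18684 s = 1.231×10^5 C
n(e⁻) = 1.231×10^5 / 96485 = 1.276 mol
2H₂O → O₂ + 4H⁺ + 4e⁻, so n(O₂) = 1.276 / 4 = 0.3190 mol
V = nRT/P = 0.3190 × 0.0821 × 290 / 1.32 = 5.754 L

5.75 L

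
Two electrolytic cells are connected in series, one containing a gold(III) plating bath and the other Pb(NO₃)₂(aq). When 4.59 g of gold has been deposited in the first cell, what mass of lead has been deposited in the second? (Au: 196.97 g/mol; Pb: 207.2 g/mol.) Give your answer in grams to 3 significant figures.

7.24 g

n(Au) = 4.59 / 196.97 = 0.02330 mol
Au³⁺ + 3e⁻ → Au, so n(e⁻) = 3 × 0.02330 = 0.06990 mol
Since the cells are in series, n(e⁻) in the Pb cell is also 0.06990 mol.
Pb²⁺ + 2e⁻ → Pb, so n(Pb) = 0.06990 / 2 = 0.03495 mol
m(Pb) = 0.03495 × 207.2 = 7.24 g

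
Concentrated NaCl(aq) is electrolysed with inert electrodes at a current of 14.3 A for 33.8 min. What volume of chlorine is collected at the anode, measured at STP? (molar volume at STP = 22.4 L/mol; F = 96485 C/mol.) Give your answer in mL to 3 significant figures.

Q = 14.3 A × 2028 s = 29000 C
Moles of electrons = 29000 / 96485 = 0.3006 mol
2Cl⁻ → Cl₂ + 2e⁻, so n(Cl₂) = 0.3006 / 2 = 0.1503 mol
V = 0.1503 × 22.4 = 3.367 L
= 3370 mL

3370 mL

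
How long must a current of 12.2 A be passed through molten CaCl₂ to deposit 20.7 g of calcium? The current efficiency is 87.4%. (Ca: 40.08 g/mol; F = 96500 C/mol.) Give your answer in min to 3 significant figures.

156 min

n(Ca) = 20.7 / 40.08 = 0.5165 mol
Ca²⁺ + 2e⁻ → Ca, so n(e⁻) = 2 × 0.5165 = 1.033 mol
Q = 1.033 × 96500 / 0.874 = 1.141×10^5 C
t = Q / I = 1.141×10^5 / 12.2 = 9352 s = 156 min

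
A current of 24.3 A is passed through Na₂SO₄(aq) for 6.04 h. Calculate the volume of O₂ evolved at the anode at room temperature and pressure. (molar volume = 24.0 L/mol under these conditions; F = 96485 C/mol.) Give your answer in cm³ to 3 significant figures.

Charge passed = 24.3 × 21744 = 5.284×10^5 C
n(e⁻) = 5.284×10^5 / 96485 = 5.476 mol
2H₂O → O₂ + 4H⁺ + 4e⁻, so n(O₂) = 5.476 / 4 = 1.369 mol
V = 1.369 × 24.0 = 32.86 L
= 32900 cm³

32900 cm³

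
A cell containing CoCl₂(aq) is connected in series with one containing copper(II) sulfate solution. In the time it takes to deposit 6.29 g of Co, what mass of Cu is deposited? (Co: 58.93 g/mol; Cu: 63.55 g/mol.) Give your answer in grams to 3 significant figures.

6.78 g

n(Co) = 6.29 / 58.93 = 0.1067 mol
Co²⁺ + 2e⁻ → Co, so n(e⁻) = 2 × 0.1067 = 0.2134 mol
Since the cells are in series, n(e⁻) in the Cu cell is also 0.2134 mol.
Cu²⁺ + 2e⁻ → Cu, so n(Cu) = 0.2134 / 2 = 0.1067 mol
m(Cu) = 0.1067 × 63.55 = 6.78 g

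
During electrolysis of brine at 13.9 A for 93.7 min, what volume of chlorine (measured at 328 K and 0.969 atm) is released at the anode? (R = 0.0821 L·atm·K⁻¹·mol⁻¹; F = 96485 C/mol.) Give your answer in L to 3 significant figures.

Charge passed = 13.9 × 5622 = 78150 C
Moles of electrons = 78150 / 96485 = 0.8100 mol
2Cl⁻ → Cl₂ + 2e⁻, so n(Cl₂) = 0.8100 / 2 = 0.4050 mol
V = nRT/P = 0.4050 × 0.0821 × 328 / 0.969 = 11.26 L

11.3 L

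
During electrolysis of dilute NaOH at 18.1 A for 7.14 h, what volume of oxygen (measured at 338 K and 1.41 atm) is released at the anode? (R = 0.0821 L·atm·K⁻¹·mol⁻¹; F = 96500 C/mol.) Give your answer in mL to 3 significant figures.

23700 mL

Q = It = 18.1 × 25704 = 4.652×10^5 C
n(e⁻) = Q/F = 4.652×10^5/96500 = 4.821 mol
2H₂O → O₂ + 4H⁺ + 4e⁻, so n(O₂) = 4.821 / 4 = 1.205 mol
V = nRT/P = 1.205 × 0.0821 × 338 / 1.41 = 23.72 L
= 23700 mL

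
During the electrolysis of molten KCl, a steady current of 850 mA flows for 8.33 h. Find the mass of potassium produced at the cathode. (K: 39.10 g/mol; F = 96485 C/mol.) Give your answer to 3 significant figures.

10.3 g

Charge passed = 0.850 × 29988 = 25490 C
n(e⁻) = 25490 / 96485 = 0.2642 mol
K⁺ + e⁻ → K, so n(K) = 0.2642 mol
m = 0.2642 × 39.10 = 10.3 g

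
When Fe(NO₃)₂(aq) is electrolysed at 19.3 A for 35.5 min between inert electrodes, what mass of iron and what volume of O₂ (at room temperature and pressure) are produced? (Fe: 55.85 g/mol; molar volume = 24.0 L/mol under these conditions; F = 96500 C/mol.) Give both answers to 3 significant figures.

11.9 g Fe; 2.56 L O₂

Q = 19.3 × 2130 = 41110 C; n(e⁻) = 41110 / 96500 = 0.4260 mol
Cathode: Fe²⁺ + 2e⁻ → Fe → n(Fe) = 0.4260/2 = 0.2130 mol → 11.9 g
Anode: 2H₂O → O₂ + 4H⁺ + 4e⁻ → n(O₂) = 0.4260/4 = 0.1065 mol → 2.56 L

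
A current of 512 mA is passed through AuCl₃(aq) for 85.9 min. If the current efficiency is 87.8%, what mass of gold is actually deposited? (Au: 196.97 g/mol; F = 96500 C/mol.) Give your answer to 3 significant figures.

Q = 0.512 × 5154 = 2639 C
n(e⁻) = 2639 / 96500 = 0.02735 mol
Au³⁺ + 3e⁻ → Au, so theoretical m(Au) = 0.009117 × 196.97 = 1.796 g
Actual mass = 87.8% × 1.796 = 1.58 g

1.58 g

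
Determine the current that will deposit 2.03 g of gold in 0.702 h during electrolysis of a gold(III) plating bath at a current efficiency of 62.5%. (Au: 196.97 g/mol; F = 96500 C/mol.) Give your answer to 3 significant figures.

n(Au) = 2.03 / 196.97 = 0.01031 mol
Au³⁺ + 3e⁻ → Au, so n(e⁻) = 3 × 0.01031 = 0.03093 mol
Q = 0.03093 × 96500 / 0.625 = 4776 C
I = Q / t = 4776 / 2527.2 s = 1.89 A

1.89 A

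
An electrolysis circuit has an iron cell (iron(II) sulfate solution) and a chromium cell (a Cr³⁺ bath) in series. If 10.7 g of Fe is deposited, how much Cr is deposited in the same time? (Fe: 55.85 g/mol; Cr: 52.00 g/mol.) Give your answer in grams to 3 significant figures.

6.64 g

n(Fe) = 10.7 / 55.85 = 0.1916 mol
Fe²⁺ + 2e⁻ → Fe, so n(e⁻) = 2 × 0.1916 = 0.3832 mol
In series, the same 0.3832 mol of electrons flows through the second cell.
Cr³⁺ + 3e⁻ → Cr, so n(Cr) = 0.3832 / 3 = 0.1277 mol
m(Cr) = 0.1277 × 52.00 = 6.64 g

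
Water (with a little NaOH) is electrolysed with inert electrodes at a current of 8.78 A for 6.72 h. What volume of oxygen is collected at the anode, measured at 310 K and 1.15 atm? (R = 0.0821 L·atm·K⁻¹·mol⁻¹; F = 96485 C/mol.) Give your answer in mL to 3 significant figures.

12200 mL

Q = It = 8.78 × 24192 = 2.124×10^5 C
Moles of electrons = 2.124×10^5 / 96485 = 2.201 mol
2H₂O → O₂ + 4H⁺ + 4e⁻, so n(O₂) = 2.201 / 4 = 0.5503 mol
V = nRT/P = 0.5503 × 0.0821 × 310 / 1.15 = 12.18 L
= 12200 mL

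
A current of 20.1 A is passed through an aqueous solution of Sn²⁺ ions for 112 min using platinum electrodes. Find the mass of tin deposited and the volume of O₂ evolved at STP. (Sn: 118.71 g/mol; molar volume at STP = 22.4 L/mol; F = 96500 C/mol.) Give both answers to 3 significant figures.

Q = 20.1 × 6720 = 1.351×10^5 C; n(e⁻) = 1.351×10^5 / 96500 = 1.400 mol
Cathode: Sn²⁺ + 2e⁻ → Sn → n(Sn) = 1.400/2 = 0.7000 mol → 83.1 g
Anode: 2H₂O → O₂ + 4H⁺ + 4e⁻ → n(O₂) = 1.400/4 = 0.3500 mol → 7.84 L

83.1 g Sn; 7.84 L O₂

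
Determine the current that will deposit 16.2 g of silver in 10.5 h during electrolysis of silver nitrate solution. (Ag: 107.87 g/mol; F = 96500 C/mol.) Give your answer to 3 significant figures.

0.383 A

n(Ag) = 16.2 / 107.87 = 0.1502 mol
Ag⁺ + e⁻ → Ag, so n(e⁻) = 0.1502 mol
Q = 0.1502 × 96500 = 14490 C
I = Q / t = 14490 / 37800 s = 0.383 A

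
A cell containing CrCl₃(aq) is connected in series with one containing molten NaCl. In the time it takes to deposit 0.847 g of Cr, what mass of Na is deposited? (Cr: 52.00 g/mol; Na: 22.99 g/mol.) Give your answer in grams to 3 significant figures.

n(Cr) = 0.847 / 52.00 = 0.01629 mol
Cr³⁺ + 3e⁻ → Cr, so n(e⁻) = 3 × 0.01629 = 0.04887 mol
Same current for the same time ⇒ same n(e⁻) = 0.04887 mol in both cells.
Na⁺ + e⁻ → Na, so n(Na) = 0.04887 mol
m(Na) = 0.04887 × 22.99 = 1.12 g

1.12 g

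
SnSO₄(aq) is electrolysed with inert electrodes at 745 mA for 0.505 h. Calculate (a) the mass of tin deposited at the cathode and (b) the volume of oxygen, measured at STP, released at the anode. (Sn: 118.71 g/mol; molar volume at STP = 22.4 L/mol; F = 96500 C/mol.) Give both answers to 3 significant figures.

0.833 g Sn; 0.0786 L O₂

Q = 0.745 × 1818 = 1354 C; n(e⁻) = 1354 / 96500 = 0.01403 mol
Cathode: Sn²⁺ + 2e⁻ → Sn → n(Sn) = 0.01403/2 = 0.007015 mol → 0.833 g
Anode: 2H₂O → O₂ + 4H⁺ + 4e⁻ → n(O₂) = 0.01403/4 = 0.003508 mol → 0.0786 L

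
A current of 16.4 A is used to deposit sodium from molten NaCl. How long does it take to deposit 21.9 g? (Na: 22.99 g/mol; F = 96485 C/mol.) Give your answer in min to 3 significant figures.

93.4 min

n(Na) = 21.9 / 22.99 = 0.9526 mol
Na⁺ + e⁻ → Na, so n(e⁻) = 0.9526 mol
Q = 0.9526 × 96485 = 91910 C
t = Q / I = 91910 / 16.4 = 5604 s = 93.4 min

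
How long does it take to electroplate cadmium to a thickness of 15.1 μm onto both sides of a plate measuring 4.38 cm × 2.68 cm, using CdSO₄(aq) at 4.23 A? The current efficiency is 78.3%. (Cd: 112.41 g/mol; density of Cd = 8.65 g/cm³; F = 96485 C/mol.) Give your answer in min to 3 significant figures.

2.65 min

Plated area = 2 × 4.38 × 2.68 = 23.48 cm²
Volume = 23.48 × 15.1×10⁻⁴ cm = 0.03545 cm³
m(Cd) = 0.03545 × 8.65 = 0.3066 g
n(Cd) = 0.3066 / 112.41 = 0.002728 mol; n(e⁻) = 2 × 0.002728 = 0.005456 mol
Q = 0.005456 × 96485 / 0.783 = 672.3 C
t = 672.3 / 4.23 = 158.9 s = 2.65 min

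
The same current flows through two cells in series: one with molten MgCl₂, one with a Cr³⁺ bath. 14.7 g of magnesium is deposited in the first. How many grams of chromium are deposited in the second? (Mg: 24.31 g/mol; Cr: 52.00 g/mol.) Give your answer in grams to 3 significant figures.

21.0 g

n(Mg) = 14.7 / 24.31 = 0.6047 mol
Mg²⁺ + 2e⁻ → Mg, so n(e⁻) = 2 × 0.6047 = 1.209 mol
The cells are in series, so the same charge (and hence the same n(e⁻) = 1.209 mol) passes through both.
Cr³⁺ + 3e⁻ → Cr, so n(Cr) = 1.209 / 3 = 0.4030 mol
m(Cr) = 0.4030 × 52.00 = 21.0 g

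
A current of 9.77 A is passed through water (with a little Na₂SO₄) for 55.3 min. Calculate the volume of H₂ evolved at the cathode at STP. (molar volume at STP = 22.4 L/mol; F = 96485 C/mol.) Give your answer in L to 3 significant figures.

Q = 9.77 A × 3318 s = 32420 C
n(e⁻) = Q/F = 32420/96485 = 0.3360 mol
2H⁺ + 2e⁻ → H₂, so n(H₂) = 0.3360 / 2 = 0.1680 mol
V = 0.1680 × 22.4 = 3.763 L

3.76 L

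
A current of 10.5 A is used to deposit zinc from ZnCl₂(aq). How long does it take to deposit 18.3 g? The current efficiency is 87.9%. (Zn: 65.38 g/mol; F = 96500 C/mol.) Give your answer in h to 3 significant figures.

1.63 h

n(Zn) = 18.3 / 65.38 = 0.2799 mol
Zn²⁺ + 2e⁻ → Zn, so n(e⁻) = 2 × 0.2799 = 0.5598 mol
Q = 0.5598 × 96500 / 0.879 = 61460 C
t = Q / I = 61460 / 10.5 = 5853 s = 1.63 h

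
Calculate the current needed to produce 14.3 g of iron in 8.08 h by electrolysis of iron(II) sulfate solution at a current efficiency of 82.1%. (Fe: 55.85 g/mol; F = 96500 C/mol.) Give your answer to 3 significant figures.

2.07 A

n(Fe) = 14.3 / 55.85 = 0.2560 mol
Fe²⁺ + 2e⁻ → Fe, so n(e⁻) = 2 × 0.2560 = 0.5120 mol
Q = 0.5120 × 96500 / 0.821 = 60180 C
I = Q / t = 60180 / 29088 s = 2.07 A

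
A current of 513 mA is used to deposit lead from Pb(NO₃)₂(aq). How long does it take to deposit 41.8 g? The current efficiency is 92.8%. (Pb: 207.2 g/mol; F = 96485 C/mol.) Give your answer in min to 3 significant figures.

n(Pb) = 41.8 / 207.2 = 0.2017 mol
Pb²⁺ + 2e⁻ → Pb, so n(e⁻) = 2 × 0.2017 = 0.4034 mol
Q = 0.4034 × 96485 / 0.928 = 41940 C
t = Q / I = 41940 / 0.513 = 81750 s = 1360 min

1360 min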